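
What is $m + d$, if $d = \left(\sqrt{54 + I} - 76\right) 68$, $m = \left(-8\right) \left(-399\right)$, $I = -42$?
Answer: $-1976 + 136 \sqrt{3} \approx -1740.4$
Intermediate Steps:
$m = 3192$
$d = -5168 + 136 \sqrt{3}$ ($d = \left(\sqrt{54 - 42} - 76\right) 68 = \left(\sqrt{12} - 76\right) 68 = \left(2 \sqrt{3} - 76\right) 68 = \left(-76 + 2 \sqrt{3}\right) 68 = -5168 + 136 \sqrt{3} \approx -4932.4$)
$m + d = 3192 - \left(5168 - 136 \sqrt{3}\right) = -1976 + 136 \sqrt{3}$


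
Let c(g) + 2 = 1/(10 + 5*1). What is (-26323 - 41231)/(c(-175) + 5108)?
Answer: -1013310/76591 ≈ -13.230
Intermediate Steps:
c(g) = -29/15 (c(g) = -2 + 1/(10 + 5*1) = -2 + 1/(10 + 5) = -2 + 1/15 = -29/15)
(-26323 - 41231)/(c(-175) + 5108) = (-26323 - 41231)/(-29/15 + 5108) = -67554/76591/15 = -67554*15/76591 = -1013310/76591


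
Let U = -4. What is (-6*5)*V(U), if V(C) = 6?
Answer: -180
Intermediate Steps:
(-6*5)*V(U) = -6*5*6 = -30*6 = -180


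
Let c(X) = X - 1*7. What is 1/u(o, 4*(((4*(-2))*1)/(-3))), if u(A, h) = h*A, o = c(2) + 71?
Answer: 1/704 ≈ 0.0014205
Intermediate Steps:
c(X) = -7 + X (c(X) = X - 7 = -7 + X)
o = 66 (o = (-7 + 2) + 71 = -5 + 71 = 66)
u(A, h) = A*h
1/u(o, 4*(((4*(-2))*1)/(-3))) = 1/(66*(4*(((4*(-2))*1)/(-3)))) = 1/(66*(4*(-8*1*(-⅓)))) = 1/(66*(4*(-8*(-⅓)))) = 1/(66*(4*(8/3))) = 1/(66*(32/3)) = 1/704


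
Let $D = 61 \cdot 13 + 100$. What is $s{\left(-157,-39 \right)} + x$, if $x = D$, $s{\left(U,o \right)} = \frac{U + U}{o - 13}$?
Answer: $\frac{23375}{26} \approx 899.04$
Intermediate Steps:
$s{\left(U,o \right)} = \frac{2 U}{-13 + o}$
$D = 893$ ($D = 793 + 100 = 893$)
$x = 893$
$s{\left(-157,-39 \right)} + x = 2 \left(-157\right) \frac{1}{-13 - 39} + 893 = 2 \left(-157\right) \frac{1}{-52} + 893 = 2 \left(-157\right) \left(- \frac{1}{52}\right) + 893 = \frac{157}{26} + 893 = \frac{23375}{26}$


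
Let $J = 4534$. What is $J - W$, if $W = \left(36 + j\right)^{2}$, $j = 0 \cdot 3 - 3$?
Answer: $3445$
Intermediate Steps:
$j = -3$ ($j = 0 - 3 = -3$)
$W = 1089$ ($W = \left(36 - 3\right)^{2} = 33^{2} = 1089$)
$J - W = 4534 - 1089 = 3445$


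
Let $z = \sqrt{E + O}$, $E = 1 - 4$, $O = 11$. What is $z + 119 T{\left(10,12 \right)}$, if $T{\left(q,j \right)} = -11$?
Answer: $-1309 + 2 \sqrt{2} \approx -1306.2$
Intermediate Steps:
$E = -3$
$z = 2 \sqrt{2}$ ($z = \sqrt{-3 + 11} = \sqrt{8} = 2 \sqrt{2} \approx 2.8284$)
$z + 119 T{\left(10,12 \right)} = 2 \sqrt{2} + 119 \left(-11\right) = 2 \sqrt{2} - 1309 = -1309 + 2 \sqrt{2}$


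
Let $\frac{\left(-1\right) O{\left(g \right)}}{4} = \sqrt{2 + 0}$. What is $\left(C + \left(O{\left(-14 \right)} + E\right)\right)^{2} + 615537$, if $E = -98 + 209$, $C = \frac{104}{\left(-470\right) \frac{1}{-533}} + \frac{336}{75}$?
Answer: $\frac{925093434986}{1380625} - \frac{2194152 \sqrt{2}}{1175} \approx 6.6741 \cdot 10^{5}$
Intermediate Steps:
$C = \frac{143844}{1175}$ ($C = \frac{104}{\left(-470\right) \left(- \frac{1}{533}\right)} + 336 \cdot \frac{1}{75} = \frac{104}{\frac{470}{533}} + \frac{112}{25} = 104 \cdot \frac{533}{470} + \frac{112}{25} = \frac{27716}{235} + \frac{112}{25} = \frac{143844}{1175} \approx 122.42$)
$E = 111$
$O{\left(g \right)} = - 4 \sqrt{2}$ ($O{\left(g \right)} = - 4 \sqrt{2 + 0} = - 4 \sqrt{2}$)
$\left(C + \left(O{\left(-14 \right)} + E\right)\right)^{2} + 615537 = \left(\frac{143844}{1175} + \left(- 4 \sqrt{2} + 111\right)\right)^{2} + 615537 = \left(\frac{143844}{1175} + \left(111 - 4 \sqrt{2}\right)\right)^{2} + 615537 = \left(\frac{274269}{1175} - 4 \sqrt{2}\right)^{2} + 615537 = 615537 + \left(\frac{274269}{1175} - 4 \sqrt{2}\right)^{2}$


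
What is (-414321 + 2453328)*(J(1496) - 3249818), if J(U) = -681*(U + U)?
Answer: -10780984441590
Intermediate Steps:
J(U) = -1362*U
(-414321 + 2453328)*(J(1496) - 3249818) = (-414321 + 2453328)*(-1362*1496 - 3249818) = 2039007*(-2037552 - 3249818) = 2039007*(-5287370) = -10780984441590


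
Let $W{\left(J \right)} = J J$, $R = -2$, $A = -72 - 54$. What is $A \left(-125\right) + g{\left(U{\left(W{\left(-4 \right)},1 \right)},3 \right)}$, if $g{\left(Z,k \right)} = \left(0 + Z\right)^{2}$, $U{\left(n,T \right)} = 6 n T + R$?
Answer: $24586$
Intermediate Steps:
$A = -126$
$W{\left(J \right)} = J^{2}$
$U{\left(n,T \right)} = -2 + 6 T n$ ($U{\left(n,T \right)} = 6 n T - 2 = 6 T n - 2 = -2 + 6 T n$)
$g{\left(Z,k \right)} = Z^{2}$
$A \left(-125\right) + g{\left(U{\left(W{\left(-4 \right)},1 \right)},3 \right)} = \left(-126\right) \left(-125\right) + \left(-2 + 6 \cdot 1 \left(-4\right)^{2}\right)^{2} = 15750 + \left(-2 + 6 \cdot 1 \cdot 16\right)^{2} = 15750 + \left(-2 + 96\right)^{2} = 15750 + 94^{2} = 15750 + 8836 = 24586$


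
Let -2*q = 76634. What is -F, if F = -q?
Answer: -38317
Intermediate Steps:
q = -38317 (q = -1/2*76634 = -38317)
F = 38317 (F = -1*(-38317) = 38317)
-F = -1*38317 = -38317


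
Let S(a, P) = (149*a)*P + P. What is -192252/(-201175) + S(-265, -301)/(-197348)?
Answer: -588240189001/9925370975 ≈ -59.266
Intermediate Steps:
S(a, P) = P + 149*P*a (S(a, P) = 149*P*a + P = P + 149*P*a)
-192252/(-201175) + S(-265, -301)/(-197348) = -192252/(-201175) - 301*(1 + 149*(-265))/(-197348) = -192252*(-1/201175) - 301*(1 - 39485)*(-1/197348) = 192252/201175 - 301*(-39484)*(-1/197348) = 192252/201175 + 11884684*(-1/197348) = 192252/201175 - 2971171/49337 = -588240189001/9925370975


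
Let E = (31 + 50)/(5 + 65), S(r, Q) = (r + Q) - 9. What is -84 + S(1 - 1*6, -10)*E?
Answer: -3912/35 ≈ -111.77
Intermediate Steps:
S(r, Q) = -9 + Q + r (S(r, Q) = (Q + r) - 9 = -9 + Q + r)
E = 81/70 ≈ 1.1571
-84 + S(1 - 1*6, -10)*E = -84 + (-9 - 10 + (1 - 1*6))*(81/70) = -84 + (-9 - 10 + (1 - 6))*(81/70) = -84 + (-9 - 10 - 5)*(81/70) = -84 - 24*81/70 = -84 - 972/35 = -3912/35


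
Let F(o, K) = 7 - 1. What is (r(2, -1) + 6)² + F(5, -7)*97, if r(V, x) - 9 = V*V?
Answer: 943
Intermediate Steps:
r(V, x) = 9 + V² (r(V, x) = 9 + V*V = 9 + V²)
F(o, K) = 6
(r(2, -1) + 6)² + F(5, -7)*97 = ((9 + 2²) + 6)² + 6*97 = ((9 + 4) + 6)² + 582 = (13 + 6)² + 582 = 19² + 582 = 361 + 582 = 943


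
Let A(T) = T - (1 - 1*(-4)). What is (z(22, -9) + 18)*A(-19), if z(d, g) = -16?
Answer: -48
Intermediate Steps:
A(T) = -5 + T (A(T) = T - (1 + 4) = T - 1*5 = T - 5 = -5 + T)
(z(22, -9) + 18)*A(-19) = (-16 + 18)*(-5 - 19) = 2*(-24) = -48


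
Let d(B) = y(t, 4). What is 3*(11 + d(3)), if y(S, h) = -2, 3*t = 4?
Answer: 27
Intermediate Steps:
t = 4/3 (t = (⅓)*4 = 4/3 ≈ 1.3333)
d(B) = -2
3*(11 + d(3)) = 3*(11 - 2) = 3*9 = 27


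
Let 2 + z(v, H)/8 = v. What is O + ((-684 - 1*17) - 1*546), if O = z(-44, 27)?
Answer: -1615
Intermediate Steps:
z(v, H) = -16 + 8*v
O = -368 (O = -16 + 8*(-44) = -16 - 352 = -368)
O + ((-684 - 1*17) - 1*546) = -368 + ((-684 - 1*17) - 1*546) = -368 + ((-684 - 17) - 546) = -368 + (-701 - 546) = -368 - 1247 = -1615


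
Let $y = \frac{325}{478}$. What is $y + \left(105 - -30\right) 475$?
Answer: $\frac{30652075}{478} \approx 64126.0$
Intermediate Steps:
$y = \frac{325}{478}$ ($y = 325 \cdot \frac{1}{478} = \frac{325}{478} \approx 0.67992$)
$y + \left(105 - -30\right) 475 = \frac{325}{478} + \left(105 - -30\right) 475 = \frac{325}{478} + \left(105 + 30\right) 475 = \frac{325}{478} + 135 \cdot 475 = \frac{325}{478} + 64125 = \frac{30652075}{478}$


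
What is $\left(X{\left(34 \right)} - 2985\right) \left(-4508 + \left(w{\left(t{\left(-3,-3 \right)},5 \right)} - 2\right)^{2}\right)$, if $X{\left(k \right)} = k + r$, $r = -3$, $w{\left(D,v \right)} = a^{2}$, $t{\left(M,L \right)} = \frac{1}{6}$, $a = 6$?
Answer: $9901808$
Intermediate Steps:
$t{\left(M,L \right)} = \frac{1}{6}$
$w{\left(D,v \right)} = 36$ ($w{\left(D,v \right)} = 6^{2} = 36$)
$X{\left(k \right)} = -3 + k$ ($X{\left(k \right)} = k - 3 = -3 + k$)
$\left(X{\left(34 \right)} - 2985\right) \left(-4508 + \left(w{\left(t{\left(-3,-3 \right)},5 \right)} - 2\right)^{2}\right) = \left(\left(-3 + 34\right) - 2985\right) \left(-4508 + \left(36 - 2\right)^{2}\right) = \left(31 - 2985\right) \left(-4508 + 34^{2}\right) = - 2954 \left(-4508 + 1156\right) = \left(-2954\right) \left(-3352\right) = 9901808$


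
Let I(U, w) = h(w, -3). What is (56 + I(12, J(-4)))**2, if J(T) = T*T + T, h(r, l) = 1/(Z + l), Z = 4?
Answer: 3249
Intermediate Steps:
h(r, l) = 1/(4 + l)
J(T) = T + T**2 (J(T) = T**2 + T = T + T**2)
I(U, w) = 1 (I(U, w) = 1/(4 - 3) = 1/1 = 1)
(56 + I(12, J(-4)))**2 = (56 + 1)**2 = 57**2 = 3249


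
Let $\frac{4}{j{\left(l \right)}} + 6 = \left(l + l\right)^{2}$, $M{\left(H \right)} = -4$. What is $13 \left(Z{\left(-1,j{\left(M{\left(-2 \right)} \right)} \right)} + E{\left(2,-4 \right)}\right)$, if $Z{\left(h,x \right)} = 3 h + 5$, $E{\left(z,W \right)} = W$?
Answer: $-26$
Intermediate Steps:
$j{\left(l \right)} = \frac{4}{-6 + 4 l^{2}}$ ($j{\left(l \right)} = \frac{4}{-6 + \left(l + l\right)^{2}} = \frac{4}{-6 + \left(2 l\right)^{2}} = \frac{4}{-6 + 4 l^{2}}$)
$Z{\left(h,x \right)} = 5 + 3 h$
$13 \left(Z{\left(-1,j{\left(M{\left(-2 \right)} \right)} \right)} + E{\left(2,-4 \right)}\right) = 13 \left(\left(5 + 3 \left(-1\right)\right) - 4\right) = 13 \left(\left(5 - 3\right) - 4\right) = 13 \left(2 - 4\right) = 13 \left(-2\right) = -26$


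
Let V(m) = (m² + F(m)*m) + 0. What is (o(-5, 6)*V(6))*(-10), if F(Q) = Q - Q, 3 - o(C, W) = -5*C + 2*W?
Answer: 12240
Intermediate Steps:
o(C, W) = 3 - 2*W + 5*C (o(C, W) = 3 - (-5*C + 2*W) = 3 + (-2*W + 5*C) = 3 - 2*W + 5*C)
F(Q) = 0
V(m) = m² (V(m) = (m² + 0*m) + 0 = (m² + 0) + 0 = m² + 0 = m²)
(o(-5, 6)*V(6))*(-10) = ((3 - 2*6 + 5*(-5))*6²)*(-10) = ((3 - 12 - 25)*36)*(-10) = -34*36*(-10) = -1224*(-10) = 12240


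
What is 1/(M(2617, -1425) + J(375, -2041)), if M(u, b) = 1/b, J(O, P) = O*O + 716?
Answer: 1425/201410924 ≈ 7.0751e-6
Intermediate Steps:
J(O, P) = 716 + O² (J(O, P) = O² + 716 = 716 + O²)
1/(M(2617, -1425) + J(375, -2041)) = 1/(1/(-1425) + (716 + 375²)) = 1/(-1/1425 + (716 + 140625)) = 1/(-1/1425 + 141341) = 1/(201410924/1425) = 1425/201410924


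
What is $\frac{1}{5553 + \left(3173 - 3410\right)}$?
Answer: $\frac{1}{5316} \approx 0.00018811$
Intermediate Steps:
$\frac{1}{5553 + \left(3173 - 3410\right)} = \frac{1}{5553 - 237} = \frac{1}{5316}$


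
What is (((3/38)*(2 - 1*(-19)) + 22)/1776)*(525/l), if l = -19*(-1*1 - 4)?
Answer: 31465/427424 ≈ 0.073615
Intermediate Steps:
l = 95 (l = -19*(-1 - 4) = -19*(-5) = 95)
(((3/38)*(2 - 1*(-19)) + 22)/1776)*(525/l) = (((3/38)*(2 - 1*(-19)) + 22)/1776)*(525/95) = (((3*(1/38))*(2 + 19) + 22)*(1/1776))*(525*(1/95)) = (((3/38)*21 + 22)*(1/1776))*(105/19) = ((63/38 + 22)*(1/1776))*(105/19) = ((899/38)*(1/1776))*(105/19) = (899/67488)*(105/19) = 31465/427424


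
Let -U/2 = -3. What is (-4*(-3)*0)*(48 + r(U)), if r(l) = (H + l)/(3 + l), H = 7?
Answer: 0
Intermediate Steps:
U = 6 (U = -2*(-3) = 6)
r(l) = (7 + l)/(3 + l)
(-4*(-3)*0)*(48 + r(U)) = (-4*(-3)*0)*(48 + (7 + 6)/(3 + 6)) = (12*0)*(48 + 13/9) = 0*(48 + (1/9)*13) = 0*(48 + 13/9) = 0*(445/9) = 0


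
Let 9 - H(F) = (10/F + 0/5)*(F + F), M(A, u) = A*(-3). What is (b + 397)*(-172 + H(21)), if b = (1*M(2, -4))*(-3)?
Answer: -75945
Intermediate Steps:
M(A, u) = -3*A
b = 18 (b = (1*(-3*2))*(-3) = (1*(-6))*(-3) = -6*(-3) = 18)
H(F) = -11 (H(F) = 9 - (10/F + 0/5)*(F + F) = 9 - (10/F + 0*(⅕))*2*F = 9 - (10/F + 0)*2*F = 9 - 10/F*2*F = 9 - 1*20 = 9 - 20 = -11)
(b + 397)*(-172 + H(21)) = (18 + 397)*(-172 - 11) = 415*(-183) = -75945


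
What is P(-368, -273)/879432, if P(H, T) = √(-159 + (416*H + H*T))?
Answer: I*√52783/879432 ≈ 0.00026124*I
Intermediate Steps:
P(H, T) = √(-159 + 416*H + H*T)
P(-368, -273)/879432 = √(-159 + 416*(-368) - 368*(-273))/879432 = √(-159 - 153088 + 100464)*(1/879432) = √(-52783)*(1/879432) = (I*√52783)*(1/879432) = I*√52783/879432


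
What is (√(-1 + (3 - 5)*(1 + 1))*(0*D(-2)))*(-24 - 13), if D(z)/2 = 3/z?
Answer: 0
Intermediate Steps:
D(z) = 6/z (D(z) = 2*(3/z) = 6/z)
(√(-1 + (3 - 5)*(1 + 1))*(0*D(-2)))*(-24 - 13) = (√(-1 + (3 - 5)*(1 + 1))*(0*(6/(-2))))*(-24 - 13) = (√(-1 - 2*2)*(0*(6*(-½))))*(-37) = (√(-1 - 4)*(0*(-3)))*(-37) = (√(-5)*0)*(-37) = ((I*√5)*0)*(-37) = 0*(-37) = 0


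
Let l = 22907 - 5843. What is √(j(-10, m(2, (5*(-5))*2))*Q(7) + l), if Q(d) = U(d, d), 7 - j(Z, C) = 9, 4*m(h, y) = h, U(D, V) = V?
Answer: 5*√682 ≈ 130.58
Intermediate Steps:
m(h, y) = h/4
j(Z, C) = -2 (j(Z, C) = 7 - 1*9 = 7 - 9 = -2)
l = 17064
Q(d) = d
√(j(-10, m(2, (5*(-5))*2))*Q(7) + l) = √(-2*7 + 17064) = √(-14 + 17064) = √17050 = 5*√682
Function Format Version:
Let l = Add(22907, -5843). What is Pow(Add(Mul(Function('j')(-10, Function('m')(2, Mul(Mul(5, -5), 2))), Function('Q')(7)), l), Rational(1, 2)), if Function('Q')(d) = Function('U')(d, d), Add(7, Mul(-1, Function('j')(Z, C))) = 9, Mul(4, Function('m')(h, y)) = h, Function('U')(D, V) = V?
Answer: Mul(5, Pow(682, Rational(1, 2))) ≈ 130.58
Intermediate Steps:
Function('m')(h, y) = Mul(Rational(1, 4), h)
Function('j')(Z, C) = -2 (Function('j')(Z, C) = Add(7, Mul(-1, 9)) = Add(7, -9) = -2)
l = 17064
Function('Q')(d) = d
Pow(Add(Mul(Function('j')(-10, Function('m')(2, Mul(Mul(5, -5), 2))), Function('Q')(7)), l), Rational(1, 2)) = Pow(Add(Mul(-2, 7), 17064), Rational(1, 2)) = Pow(Add(-14, 17064), Rational(1, 2)) = Pow(17050, Rational(1, 2)) = Mul(5, Pow(682, Rational(1, 2)))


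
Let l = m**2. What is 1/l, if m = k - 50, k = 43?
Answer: 1/49 ≈ 0.020408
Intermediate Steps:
m = -7 (m = 43 - 50 = -7)
l = 49 (l = (-7)**2 = 49)
1/l = 1/49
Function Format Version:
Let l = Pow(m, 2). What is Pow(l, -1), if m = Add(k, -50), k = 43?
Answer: Rational(1, 49) ≈ 0.020408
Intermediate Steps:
m = -7 (m = Add(43, -50) = -7)
l = 49 (l = Pow(-7, 2) = 49)
Pow(l, -1) = Pow(49, -1) = Rational(1, 49)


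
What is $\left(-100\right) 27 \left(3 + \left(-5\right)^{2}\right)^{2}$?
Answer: $-2116800$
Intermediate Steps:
$\left(-100\right) 27 \left(3 + \left(-5\right)^{2}\right)^{2} = - 2700 \left(3 + 25\right)^{2} = - 2700 \cdot 28^{2} = \left(-2700\right) 784 = -2116800$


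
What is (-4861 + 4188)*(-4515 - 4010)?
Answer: 5737325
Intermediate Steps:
(-4861 + 4188)*(-4515 - 4010) = -673*(-8525) = 5737325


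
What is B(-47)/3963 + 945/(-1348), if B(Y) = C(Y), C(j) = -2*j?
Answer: -3618323/5342124 ≈ -0.67732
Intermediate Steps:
B(Y) = -2*Y
B(-47)/3963 + 945/(-1348) = -2*(-47)/3963 + 945/(-1348) = 94*(1/3963) + 945*(-1/1348) = 94/3963 - 945/1348 = -3618323/5342124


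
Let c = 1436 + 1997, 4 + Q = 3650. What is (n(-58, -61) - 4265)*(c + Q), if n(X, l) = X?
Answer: -30602517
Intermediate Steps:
Q = 3646 (Q = -4 + 3650 = 3646)
c = 3433
(n(-58, -61) - 4265)*(c + Q) = (-58 - 4265)*(3433 + 3646) = -4323*7079 = -30602517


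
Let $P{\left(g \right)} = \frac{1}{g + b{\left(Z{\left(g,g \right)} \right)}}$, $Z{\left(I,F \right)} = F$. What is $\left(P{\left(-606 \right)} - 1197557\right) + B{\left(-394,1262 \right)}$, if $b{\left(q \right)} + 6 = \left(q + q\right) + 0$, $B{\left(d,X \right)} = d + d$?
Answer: $- \frac{2185781281}{1824} \approx -1.1983 \cdot 10^{6}$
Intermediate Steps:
$B{\left(d,X \right)} = 2 d$
$b{\left(q \right)} = -6 + 2 q$ ($b{\left(q \right)} = -6 + \left(\left(q + q\right) + 0\right) = -6 + \left(2 q + 0\right) = -6 + 2 q$)
$P{\left(g \right)} = \frac{1}{-6 + 3 g}$ ($P{\left(g \right)} = \frac{1}{g + \left(-6 + 2 g\right)} = \frac{1}{-6 + 3 g}$)
$\left(P{\left(-606 \right)} - 1197557\right) + B{\left(-394,1262 \right)} = \left(\frac{1}{3 \left(-2 - 606\right)} - 1197557\right) + 2 \left(-394\right) = \left(\frac{1}{3 \left(-608\right)} - 1197557\right) - 788 = \left(\frac{1}{3} \left(- \frac{1}{608}\right) - 1197557\right) - 788 = \left(- \frac{1}{1824} - 1197557\right) - 788 = - \frac{2184343969}{1824} - 788 = - \frac{2185781281}{1824}$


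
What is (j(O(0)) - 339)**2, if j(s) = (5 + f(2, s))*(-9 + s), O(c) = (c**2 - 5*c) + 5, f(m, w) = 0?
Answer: 128881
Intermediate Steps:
O(c) = 5 + c**2 - 5*c
j(s) = -45 + 5*s (j(s) = (5 + 0)*(-9 + s) = 5*(-9 + s) = -45 + 5*s)
(j(O(0)) - 339)**2 = ((-45 + 5*(5 + 0**2 - 5*0)) - 339)**2 = ((-45 + 5*(5 + 0 + 0)) - 339)**2 = ((-45 + 5*5) - 339)**2 = ((-45 + 25) - 339)**2 = (-20 - 339)**2 = (-359)**2 = 128881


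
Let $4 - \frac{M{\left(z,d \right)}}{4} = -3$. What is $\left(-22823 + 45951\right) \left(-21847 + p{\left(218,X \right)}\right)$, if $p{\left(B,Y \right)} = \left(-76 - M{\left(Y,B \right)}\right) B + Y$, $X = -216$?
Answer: $-1034631080$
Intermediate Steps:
$M{\left(z,d \right)} = 28$ ($M{\left(z,d \right)} = 16 - -12 = 16 + 12 = 28$)
$p{\left(B,Y \right)} = Y - 104 B$ ($p{\left(B,Y \right)} = \left(-76 - 28\right) B + Y = - 104 B + Y = Y - 104 B$)
$\left(-22823 + 45951\right) \left(-21847 + p{\left(218,X \right)}\right) = \left(-22823 + 45951\right) \left(-21847 - 22888\right) = 23128 \left(-21847 - 22888\right) = 23128 \left(-44735\right) = -1034631080$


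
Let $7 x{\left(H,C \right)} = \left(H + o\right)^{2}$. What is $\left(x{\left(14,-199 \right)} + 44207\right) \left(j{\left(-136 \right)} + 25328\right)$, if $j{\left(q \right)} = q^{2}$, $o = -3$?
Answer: $\frac{13566595680}{7} \approx 1.9381 \cdot 10^{9}$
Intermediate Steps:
$x{\left(H,C \right)} = \frac{\left(-3 + H\right)^{2}}{7}$ ($x{\left(H,C \right)} = \frac{\left(H - 3\right)^{2}}{7} = \frac{\left(-3 + H\right)^{2}}{7}$)
$\left(x{\left(14,-199 \right)} + 44207\right) \left(j{\left(-136 \right)} + 25328\right) = \left(\frac{\left(-3 + 14\right)^{2}}{7} + 44207\right) \left(\left(-136\right)^{2} + 25328\right) = \left(\frac{11^{2}}{7} + 44207\right) \left(18496 + 25328\right) = \left(\frac{1}{7} \cdot 121 + 44207\right) 43824 = \left(\frac{121}{7} + 44207\right) 43824 = \frac{309570}{7} \cdot 43824 = \frac{13566595680}{7}$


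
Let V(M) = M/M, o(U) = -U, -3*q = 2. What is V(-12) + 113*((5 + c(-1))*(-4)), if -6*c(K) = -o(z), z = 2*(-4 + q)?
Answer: -26659/9 ≈ -2962.1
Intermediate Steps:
q = -⅔ (q = -⅓*2 = -⅔ ≈ -0.66667)
z = -28/3 (z = 2*(-4 - ⅔) = 2*(-14/3) = -28/3 ≈ -9.3333)
c(K) = 14/9 (c(K) = -(-1)*(-1*(-28/3))/6 = -(-1)*28/(6*3) = -⅙*(-28/3) = 14/9)
V(M) = 1
V(-12) + 113*((5 + c(-1))*(-4)) = 1 + 113*((5 + 14/9)*(-4)) = 1 + 113*((59/9)*(-4)) = 1 + 113*(-236/9) = 1 - 26668/9 = -26659/9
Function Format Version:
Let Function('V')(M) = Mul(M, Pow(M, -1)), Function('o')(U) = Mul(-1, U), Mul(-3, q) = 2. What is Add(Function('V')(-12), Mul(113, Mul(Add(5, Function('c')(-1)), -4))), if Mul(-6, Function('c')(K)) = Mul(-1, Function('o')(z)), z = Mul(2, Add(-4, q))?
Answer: Rational(-26659, 9) ≈ -2962.1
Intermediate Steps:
q = Rational(-2, 3) (q = Mul(Rational(-1, 3), 2) = Rational(-2, 3) ≈ -0.66667)
z = Rational(-28, 3) (z = Mul(2, Add(-4, Rational(-2, 3))) = Mul(2, Rational(-14, 3)) = Rational(-28, 3) ≈ -9.3333)
Function('c')(K) = Rational(14, 9) (Function('c')(K) = Mul(Rational(-1, 6), Mul(-1, Mul(-1, Rational(-28, 3)))) = Mul(Rational(-1, 6), Mul(-1, Rational(28, 3))) = Mul(Rational(-1, 6), Rational(-28, 3)) = Rational(14, 9))
Function('V')(M) = 1
Add(Function('V')(-12), Mul(113, Mul(Add(5, Function('c')(-1)), -4))) = Add(1, Mul(113, Mul(Add(5, Rational(14, 9)), -4))) = Add(1, Mul(113, Mul(Rational(59, 9), -4))) = Add(1, Mul(113, Rational(-236, 9))) = Add(1, Rational(-26668, 9)) = Rational(-26659, 9)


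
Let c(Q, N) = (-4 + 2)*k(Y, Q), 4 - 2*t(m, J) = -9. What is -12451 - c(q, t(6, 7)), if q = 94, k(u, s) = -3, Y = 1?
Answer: -12457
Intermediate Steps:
t(m, J) = 13/2 (t(m, J) = 2 - ½*(-9) = 2 + 9/2 = 13/2)
c(Q, N) = 6 (c(Q, N) = (-4 + 2)*(-3) = -2*(-3) = 6)
-12451 - c(q, t(6, 7)) = -12451 - 1*6 = -12451 - 6 = -12457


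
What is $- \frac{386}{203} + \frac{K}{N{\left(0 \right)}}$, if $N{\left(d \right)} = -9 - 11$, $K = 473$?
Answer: $- \frac{103739}{4060} \approx -25.551$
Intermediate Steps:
$N{\left(d \right)} = -20$ ($N{\left(d \right)} = -9 - 11 = -20$)
$- \frac{386}{203} + \frac{K}{N{\left(0 \right)}} = - \frac{386}{203} + \frac{473}{-20} = \left(-386\right) \frac{1}{203} + 473 \left(- \frac{1}{20}\right) = - \frac{386}{203} - \frac{473}{20} = - \frac{103739}{4060}$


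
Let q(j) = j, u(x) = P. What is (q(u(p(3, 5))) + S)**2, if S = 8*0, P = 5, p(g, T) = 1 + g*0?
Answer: 25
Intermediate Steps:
p(g, T) = 1 (p(g, T) = 1 + 0 = 1)
u(x) = 5
S = 0
(q(u(p(3, 5))) + S)**2 = (5 + 0)**2 = 5**2 = 25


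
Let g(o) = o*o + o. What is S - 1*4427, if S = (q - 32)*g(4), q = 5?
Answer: -4967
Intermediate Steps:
g(o) = o + o² (g(o) = o² + o = o + o²)
S = -540 (S = (5 - 32)*(4*(1 + 4)) = -108*5 = -27*20 = -540)
S - 1*4427 = -540 - 1*4427 = -540 - 4427 = -4967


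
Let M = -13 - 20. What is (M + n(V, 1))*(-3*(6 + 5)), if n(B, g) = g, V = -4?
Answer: 1056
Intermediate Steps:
M = -33
(M + n(V, 1))*(-3*(6 + 5)) = (-33 + 1)*(-3*(6 + 5)) = -(-96)*11 = -32*(-33) = 1056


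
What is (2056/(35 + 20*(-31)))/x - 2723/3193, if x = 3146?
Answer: -2509000619/2938214565 ≈ -0.85392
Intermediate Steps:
(2056/(35 + 20*(-31)))/x - 2723/3193 = (2056/(35 + 20*(-31)))/3146 - 2723/3193 = (2056/(35 - 620))*(1/3146) - 2723*1/3193 = (2056/(-585))*(1/3146) - 2723/3193 = (2056*(-1/585))*(1/3146) - 2723/3193 = -2056/585*1/3146 - 2723/3193 = -1028/920205 - 2723/3193 = -2509000619/2938214565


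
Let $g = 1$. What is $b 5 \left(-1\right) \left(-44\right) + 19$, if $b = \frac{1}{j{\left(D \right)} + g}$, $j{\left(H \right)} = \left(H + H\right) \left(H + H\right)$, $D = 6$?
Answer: $\frac{595}{29} \approx 20.517$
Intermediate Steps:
$j{\left(H \right)} = 4 H^{2}$ ($j{\left(H \right)} = 2 H 2 H = 4 H^{2}$)
$b = \frac{1}{145}$ ($b = \frac{1}{4 \cdot 6^{2} + 1} = \frac{1}{4 \cdot 36 + 1} = \frac{1}{144 + 1} = \frac{1}{145} \approx 0.0068966$)
$b 5 \left(-1\right) \left(-44\right) + 19 = \frac{1}{145} \cdot 5 \left(-1\right) \left(-44\right) + 19 = \frac{1}{29} \left(-1\right) \left(-44\right) + 19 = \left(- \frac{1}{29}\right) \left(-44\right) + 19 = \frac{44}{29} + 19 = \frac{595}{29}$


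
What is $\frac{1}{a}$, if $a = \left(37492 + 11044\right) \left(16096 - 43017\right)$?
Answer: $- \frac{1}{1306637656} \approx -7.6532 \cdot 10^{-10}$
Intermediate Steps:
$a = -1306637656$ ($a = 48536 \left(-26921\right) = -1306637656$)
$\frac{1}{a} = \frac{1}{-1306637656} = - \frac{1}{1306637656}$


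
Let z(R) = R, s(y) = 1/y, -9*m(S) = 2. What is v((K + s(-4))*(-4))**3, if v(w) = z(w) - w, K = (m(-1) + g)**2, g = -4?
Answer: 0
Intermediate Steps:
m(S) = -2/9 (m(S) = -1/9*2 = -2/9)
s(y) = 1/y
K = 1444/81 (K = (-2/9 - 4)**2 = (-38/9)**2 = 1444/81 ≈ 17.827)
v(w) = 0 (v(w) = w - w = 0)
v((K + s(-4))*(-4))**3 = 0**3 = 0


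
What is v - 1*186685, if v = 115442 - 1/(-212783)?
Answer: -15159299268/212783 ≈ -71243.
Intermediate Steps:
v = 24564095087/212783 (v = 115442 - 1*(-1/212783) = 115442 + 1/212783 = 24564095087/212783 ≈ 1.1544e+5)
v - 1*186685 = 24564095087/212783 - 1*186685 = 24564095087/212783 - 186685 = -15159299268/212783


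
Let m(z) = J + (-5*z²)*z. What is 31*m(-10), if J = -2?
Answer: 154938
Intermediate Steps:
m(z) = -2 - 5*z³ (m(z) = -2 + (-5*z²)*z = -2 - 5*z³)
31*m(-10) = 31*(-2 - 5*(-10)³) = 31*(-2 - 5*(-1000)) = 31*(-2 + 5000) = 31*4998 = 154938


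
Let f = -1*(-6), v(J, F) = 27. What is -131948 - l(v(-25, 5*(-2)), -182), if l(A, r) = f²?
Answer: -131984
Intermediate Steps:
f = 6
l(A, r) = 36 (l(A, r) = 6² = 36)
-131948 - l(v(-25, 5*(-2)), -182) = -131948 - 1*36 = -131948 - 36 = -131984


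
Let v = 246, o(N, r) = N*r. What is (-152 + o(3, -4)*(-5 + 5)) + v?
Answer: 94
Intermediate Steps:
(-152 + o(3, -4)*(-5 + 5)) + v = (-152 + (3*(-4))*(-5 + 5)) + 246 = (-152 - 12*0) + 246 = (-152 + 0) + 246 = -152 + 246 = 94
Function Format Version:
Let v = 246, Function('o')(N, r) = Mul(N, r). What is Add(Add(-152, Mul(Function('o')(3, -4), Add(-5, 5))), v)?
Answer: 94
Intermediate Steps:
Add(Add(-152, Mul(Function('o')(3, -4), Add(-5, 5))), v) = Add(Add(-152, Mul(Mul(3, -4), Add(-5, 5))), 246) = Add(Add(-152, Mul(-12, 0)), 246) = Add(Add(-152, 0), 246) = Add(-152, 246) = 94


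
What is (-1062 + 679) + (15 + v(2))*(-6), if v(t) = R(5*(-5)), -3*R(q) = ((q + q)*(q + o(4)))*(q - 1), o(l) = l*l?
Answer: -23873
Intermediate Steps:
o(l) = l**2
R(q) = -2*q*(-1 + q)*(16 + q)/3 (R(q) = -(q + q)*(q + 4**2)*(q - 1)/3 = -(2*q)*(q + 16)*(-1 + q)/3 = -(2*q)*(16 + q)*(-1 + q)/3 = -2*q*(16 + q)*(-1 + q)/3 = -2*q*(-1 + q)*(16 + q)/3)
v(t) = 3900 (v(t) = 2*(5*(-5))*(16 - (5*(-5))**2 - 75*(-5))/3 = (2/3)*(-25)*(16 - 1*(-25)**2 - 15*(-25)) = (2/3)*(-25)*(16 - 1*625 + 375) = (2/3)*(-25)*(16 - 625 + 375) = (2/3)*(-25)*(-234) = 3900)
(-1062 + 679) + (15 + v(2))*(-6) = (-1062 + 679) + (15 + 3900)*(-6) = -383 + 3915*(-6) = -383 - 23490 = -23873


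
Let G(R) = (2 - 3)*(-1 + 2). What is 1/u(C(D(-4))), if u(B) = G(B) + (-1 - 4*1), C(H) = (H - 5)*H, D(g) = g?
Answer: -1/6 ≈ -0.16667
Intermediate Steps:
G(R) = -1 (G(R) = -1*1 = -1)
C(H) = H*(-5 + H) (C(H) = (-5 + H)*H = H*(-5 + H))
u(B) = -6 (u(B) = -1 + (-1 - 4*1) = -1 + (-1 - 4) = -1 - 5 = -6)
1/u(C(D(-4))) = 1/(-6) = -1/6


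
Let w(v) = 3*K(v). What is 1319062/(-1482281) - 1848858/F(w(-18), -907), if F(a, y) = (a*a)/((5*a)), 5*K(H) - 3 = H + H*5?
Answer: 4567517441528/31127901 ≈ 1.4673e+5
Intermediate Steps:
K(H) = ⅗ + 6*H/5 (K(H) = ⅗ + (H + H*5)/5 = ⅗ + (H + 5*H)/5 = ⅗ + (6*H)/5 = ⅗ + 6*H/5)
w(v) = 9/5 + 18*v/5 (w(v) = 3*(⅗ + 6*v/5) = 9/5 + 18*v/5)
F(a, y) = a/5 (F(a, y) = a²*(1/(5*a)) = a/5)
1319062/(-1482281) - 1848858/F(w(-18), -907) = 1319062/(-1482281) - 1848858*5/(9/5 + (18/5)*(-18)) = 1319062*(-1/1482281) - 1848858*5/(9/5 - 324/5) = -1319062/1482281 - 1848858/((⅕)*(-63)) = -1319062/1482281 - 1848858/(-63/5) = -1319062/1482281 - 1848858*(-5/63) = -1319062/1482281 + 3081430/21 = 4567517441528/31127901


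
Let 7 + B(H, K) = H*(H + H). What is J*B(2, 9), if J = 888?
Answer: 888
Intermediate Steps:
B(H, K) = -7 + 2*H² (B(H, K) = -7 + H*(H + H) = -7 + H*(2*H) = -7 + 2*H²)
J*B(2, 9) = 888*(-7 + 2*2²) = 888*(-7 + 2*4) = 888*(-7 + 8) = 888*1 = 888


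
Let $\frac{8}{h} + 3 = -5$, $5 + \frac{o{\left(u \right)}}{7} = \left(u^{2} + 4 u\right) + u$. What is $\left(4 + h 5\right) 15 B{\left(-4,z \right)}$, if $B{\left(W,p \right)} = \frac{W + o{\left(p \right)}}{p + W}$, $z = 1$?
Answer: $15$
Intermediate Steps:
$o{\left(u \right)} = -35 + 7 u^{2} + 35 u$ ($o{\left(u \right)} = -35 + 7 \left(\left(u^{2} + 4 u\right) + u\right) = -35 + 7 \left(u^{2} + 5 u\right) = -35 + \left(7 u^{2} + 35 u\right) = -35 + 7 u^{2} + 35 u$)
$h = -1$ ($h = \frac{8}{-3 - 5} = \frac{8}{-8} = 8 \left(- \frac{1}{8}\right) = -1$)
$B{\left(W,p \right)} = \frac{-35 + W + 7 p^{2} + 35 p}{W + p}$ ($B{\left(W,p \right)} = \frac{W + \left(-35 + 7 p^{2} + 35 p\right)}{p + W} = \frac{-35 + W + 7 p^{2} + 35 p}{W + p}$)
$\left(4 + h 5\right) 15 B{\left(-4,z \right)} = \left(4 - 5\right) 15 \frac{-35 - 4 + 7 \cdot 1^{2} + 35 \cdot 1}{-4 + 1} = \left(4 - 5\right) 15 \frac{-35 - 4 + 7 \cdot 1 + 35}{-3} = \left(-1\right) 15 \left(- \frac{-35 - 4 + 7 + 35}{3}\right) = - 15 \left(\left(- \frac{1}{3}\right) 3\right) = \left(-15\right) \left(-1\right) = 15$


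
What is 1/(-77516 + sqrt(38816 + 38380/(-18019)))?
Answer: -349190201/27067652773935 - sqrt(3150564146839)/54135305547870 ≈ -1.2933e-5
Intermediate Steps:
1/(-77516 + sqrt(38816 + 38380/(-18019))) = 1/(-77516 + sqrt(38816 + 38380*(-1/18019))) = 1/(-77516 + sqrt(38816 - 38380/18019)) = 1/(-77516 + sqrt(699387124/18019)) = 1/(-77516 + 2*sqrt(3150564146839)/18019)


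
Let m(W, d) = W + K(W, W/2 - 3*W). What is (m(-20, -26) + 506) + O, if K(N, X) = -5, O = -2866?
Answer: -2385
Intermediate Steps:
m(W, d) = -5 + W (m(W, d) = W - 5 = -5 + W)
(m(-20, -26) + 506) + O = ((-5 - 20) + 506) - 2866 = (-25 + 506) - 2866 = 481 - 2866 = -2385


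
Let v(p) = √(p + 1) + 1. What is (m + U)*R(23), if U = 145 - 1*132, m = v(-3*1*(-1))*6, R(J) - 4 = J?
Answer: 837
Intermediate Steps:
R(J) = 4 + J
v(p) = 1 + √(1 + p) (v(p) = √(1 + p) + 1 = 1 + √(1 + p))
m = 18 (m = (1 + √(1 - 3*1*(-1)))*6 = (1 + √(1 - 3*(-1)))*6 = (1 + √(1 + 3))*6 = (1 + √4)*6 = (1 + 2)*6 = 3*6 = 18)
U = 13 (U = 145 - 132 = 13)
(m + U)*R(23) = (18 + 13)*(4 + 23) = 31*27 = 837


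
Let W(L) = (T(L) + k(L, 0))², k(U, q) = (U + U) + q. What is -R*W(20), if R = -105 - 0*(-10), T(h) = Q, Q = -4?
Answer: 136080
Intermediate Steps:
k(U, q) = q + 2*U (k(U, q) = 2*U + q = q + 2*U)
T(h) = -4
W(L) = (-4 + 2*L)² (W(L) = (-4 + (0 + 2*L))² = (-4 + 2*L)²)
R = -105 (R = -105 - 1*0 = -105 + 0 = -105)
-R*W(20) = -(-105)*4*(-2 + 20)² = -(-105)*4*18² = -(-105)*4*324 = -(-105)*1296 = -1*(-136080) = 136080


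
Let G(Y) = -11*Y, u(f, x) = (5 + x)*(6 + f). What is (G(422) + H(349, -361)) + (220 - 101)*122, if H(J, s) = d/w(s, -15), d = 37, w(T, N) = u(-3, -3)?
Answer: 59293/6 ≈ 9882.2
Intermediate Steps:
w(T, N) = 6 (w(T, N) = 30 + 5*(-3) + 6*(-3) - 3*(-3) = 30 - 15 - 18 + 9 = 6)
H(J, s) = 37/6
(G(422) + H(349, -361)) + (220 - 101)*122 = (-11*422 + 37/6) + (220 - 101)*122 = (-4642 + 37/6) + 119*122 = -27815/6 + 14518 = 59293/6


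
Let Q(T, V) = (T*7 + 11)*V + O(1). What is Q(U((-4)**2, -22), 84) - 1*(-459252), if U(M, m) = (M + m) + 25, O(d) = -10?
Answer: 471338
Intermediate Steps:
U(M, m) = 25 + M + m
Q(T, V) = -10 + V*(11 + 7*T) (Q(T, V) = (T*7 + 11)*V - 10 = (7*T + 11)*V - 10 = (11 + 7*T)*V - 10 = V*(11 + 7*T) - 10 = -10 + V*(11 + 7*T))
Q(U((-4)**2, -22), 84) - 1*(-459252) = (-10 + 11*84 + 7*(25 + (-4)**2 - 22)*84) - 1*(-459252) = (-10 + 924 + 7*(25 + 16 - 22)*84) + 459252 = (-10 + 924 + 7*19*84) + 459252 = (-10 + 924 + 11172) + 459252 = 12086 + 459252 = 471338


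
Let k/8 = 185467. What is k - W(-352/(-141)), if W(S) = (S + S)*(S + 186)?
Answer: 29479444504/19881 ≈ 1.4828e+6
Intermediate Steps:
k = 1483736 (k = 8*185467 = 1483736)
W(S) = 2*S*(186 + S) (W(S) = (2*S)*(186 + S) = 2*S*(186 + S))
k - W(-352/(-141)) = 1483736 - 2*(-352/(-141))*(186 - 352/(-141)) = 1483736 - 2*(-352*(-1/141))*(186 - 352*(-1/141)) = 1483736 - 2*352*(186 + 352/141)/141 = 1483736 - 2*352*26578/(141*141) = 1483736 - 1*18710912/19881 = 1483736 - 18710912/19881 = 29479444504/19881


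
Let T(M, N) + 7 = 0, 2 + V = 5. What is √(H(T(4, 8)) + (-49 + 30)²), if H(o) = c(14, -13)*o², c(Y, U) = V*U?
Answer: 5*I*√62 ≈ 39.37*I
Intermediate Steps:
V = 3 (V = -2 + 5 = 3)
c(Y, U) = 3*U
T(M, N) = -7 (T(M, N) = -7 + 0 = -7)
H(o) = -39*o² (H(o) = (3*(-13))*o² = -39*o²)
√(H(T(4, 8)) + (-49 + 30)²) = √(-39*(-7)² + (-49 + 30)²) = √(-39*49 + (-19)²) = √(-1911 + 361) = √(-1550) = 5*I*√62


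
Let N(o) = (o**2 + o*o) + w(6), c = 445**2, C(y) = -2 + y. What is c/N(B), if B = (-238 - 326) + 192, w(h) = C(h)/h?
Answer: 594075/830306 ≈ 0.71549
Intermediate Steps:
c = 198025
w(h) = (-2 + h)/h
B = -372 (B = -564 + 192 = -372)
N(o) = 2/3 + 2*o**2 (N(o) = (o**2 + o*o) + (-2 + 6)/6 = (o**2 + o**2) + (1/6)*4 = 2*o**2 + 2/3 = 2/3 + 2*o**2)
c/N(B) = 198025/(2/3 + 2*(-372)**2) = 198025/(2/3 + 2*138384) = 198025/(2/3 + 276768) = 198025/(830306/3) = 198025*(3/830306) = 594075/830306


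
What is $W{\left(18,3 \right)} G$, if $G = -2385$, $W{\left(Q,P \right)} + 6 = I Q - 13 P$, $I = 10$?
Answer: $-321975$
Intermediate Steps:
$W{\left(Q,P \right)} = -6 - 13 P + 10 Q$ ($W{\left(Q,P \right)} = -6 - \left(- 10 Q + 13 P\right) = -6 - 13 P + 10 Q$)
$W{\left(18,3 \right)} G = \left(-6 - 39 + 10 \cdot 18\right) \left(-2385\right) = \left(-6 - 39 + 180\right) \left(-2385\right) = 135 \left(-2385\right) = -321975$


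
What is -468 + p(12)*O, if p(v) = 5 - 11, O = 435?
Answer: -3078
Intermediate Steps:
p(v) = -6
-468 + p(12)*O = -468 - 6*435 = -468 - 2610 = -3078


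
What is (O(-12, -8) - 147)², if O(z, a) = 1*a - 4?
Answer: 25281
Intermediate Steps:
O(z, a) = -4 + a (O(z, a) = a - 4 = -4 + a)
(O(-12, -8) - 147)² = ((-4 - 8) - 147)² = (-12 - 147)² = (-159)² = 25281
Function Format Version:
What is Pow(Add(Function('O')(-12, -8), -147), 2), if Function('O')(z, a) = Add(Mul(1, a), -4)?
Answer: 25281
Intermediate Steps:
Function('O')(z, a) = Add(-4, a) (Function('O')(z, a) = Add(a, -4) = Add(-4, a))
Pow(Add(Function('O')(-12, -8), -147), 2) = Pow(Add(Add(-4, -8), -147), 2) = Pow(Add(-12, -147), 2) = Pow(-159, 2) = 25281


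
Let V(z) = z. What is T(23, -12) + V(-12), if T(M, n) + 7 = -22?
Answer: -41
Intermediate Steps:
T(M, n) = -29 (T(M, n) = -7 - 22 = -29)
T(23, -12) + V(-12) = -29 - 12 = -41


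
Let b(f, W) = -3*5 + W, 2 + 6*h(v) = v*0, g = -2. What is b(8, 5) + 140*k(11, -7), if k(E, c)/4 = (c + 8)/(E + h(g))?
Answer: 85/2 ≈ 42.500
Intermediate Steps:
h(v) = -⅓ (h(v) = -⅓ + (v*0)/6 = -⅓ + (⅙)*0 = -⅓ + 0 = -⅓)
b(f, W) = -15 + W
k(E, c) = 4*(8 + c)/(-⅓ + E) (k(E, c) = 4*((c + 8)/(E - ⅓)) = 4*((8 + c)/(-⅓ + E)) = 4*(8 + c)/(-⅓ + E))
b(8, 5) + 140*k(11, -7) = (-15 + 5) + 140*(12*(8 - 7)/(-1 + 3*11)) = -10 + 140*(12*1/(-1 + 33)) = -10 + 140*(12*1/32) = -10 + 140*(12*(1/32)*1) = -10 + 140*(3/8) = -10 + 105/2 = 85/2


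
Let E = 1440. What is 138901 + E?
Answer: 140341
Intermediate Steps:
138901 + E = 138901 + 1440 = 140341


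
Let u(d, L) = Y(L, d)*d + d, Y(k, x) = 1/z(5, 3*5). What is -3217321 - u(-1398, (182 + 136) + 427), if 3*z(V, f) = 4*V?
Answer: -32157133/10 ≈ -3.2157e+6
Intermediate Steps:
z(V, f) = 4*V/3 (z(V, f) = (4*V)/3 = 4*V/3)
Y(k, x) = 3/20 (Y(k, x) = 1/((4/3)*5) = 1/(20/3) = 3/20)
u(d, L) = 23*d/20 (u(d, L) = 3*d/20 + d = 23*d/20)
-3217321 - u(-1398, (182 + 136) + 427) = -3217321 - 23*(-1398)/20 = -3217321 - 1*(-16077/10) = -3217321 + 16077/10 = -32157133/10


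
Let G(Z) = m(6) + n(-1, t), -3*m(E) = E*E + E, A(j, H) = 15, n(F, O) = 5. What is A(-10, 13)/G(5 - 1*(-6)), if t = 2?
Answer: -5/3 ≈ -1.6667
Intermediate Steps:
m(E) = -E/3 - E**2/3 (m(E) = -(E*E + E)/3 = -(E**2 + E)/3 = -(E + E**2)/3 = -E/3 - E**2/3)
G(Z) = -9 (G(Z) = -1/3*6*(1 + 6) + 5 = -1/3*6*7 + 5 = -14 + 5 = -9)
A(-10, 13)/G(5 - 1*(-6)) = 15/(-9) = 15*(-1/9) = -5/3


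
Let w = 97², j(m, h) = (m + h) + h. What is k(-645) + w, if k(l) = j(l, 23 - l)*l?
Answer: -436286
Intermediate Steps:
j(m, h) = m + 2*h (j(m, h) = (h + m) + h = m + 2*h)
k(l) = l*(46 - l) (k(l) = (l + 2*(23 - l))*l = (l + (46 - 2*l))*l = (46 - l)*l = l*(46 - l))
w = 9409
k(-645) + w = -645*(46 - 1*(-645)) + 9409 = -645*(46 + 645) + 9409 = -645*691 + 9409 = -445695 + 9409 = -436286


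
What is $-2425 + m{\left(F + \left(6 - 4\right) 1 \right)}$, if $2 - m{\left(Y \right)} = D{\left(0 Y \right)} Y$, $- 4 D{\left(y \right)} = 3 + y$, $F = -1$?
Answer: $- \frac{9689}{4} \approx -2422.3$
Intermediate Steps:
$D{\left(y \right)} = - \frac{3}{4} - \frac{y}{4}$ ($D{\left(y \right)} = - \frac{3 + y}{4} = - \frac{3}{4} - \frac{y}{4}$)
$m{\left(Y \right)} = 2 + \frac{3 Y}{4}$ ($m{\left(Y \right)} = 2 - \left(- \frac{3}{4} - \frac{0 Y}{4}\right) Y = 2 - \left(- \frac{3}{4} - 0\right) Y = 2 - \left(- \frac{3}{4} + 0\right) Y = 2 - - \frac{3 Y}{4} = 2 + \frac{3 Y}{4}$)
$-2425 + m{\left(F + \left(6 - 4\right) 1 \right)} = -2425 + \left(2 + \frac{3 \left(-1 + \left(6 - 4\right) 1\right)}{4}\right) = -2425 + \left(2 + \frac{3 \left(-1 + 2 \cdot 1\right)}{4}\right) = -2425 + \left(2 + \frac{3 \left(-1 + 2\right)}{4}\right) = -2425 + \left(2 + \frac{3}{4} \cdot 1\right) = -2425 + \left(2 + \frac{3}{4}\right) = -2425 + \frac{11}{4} = - \frac{9689}{4}$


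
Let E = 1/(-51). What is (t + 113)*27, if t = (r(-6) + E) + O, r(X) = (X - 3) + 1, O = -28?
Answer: 35334/17 ≈ 2078.5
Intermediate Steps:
E = -1/51 ≈ -0.019608
r(X) = -2 + X (r(X) = (-3 + X) + 1 = -2 + X)
t = -1837/51 (t = ((-2 - 6) - 1/51) - 28 = (-8 - 1/51) - 28 = -409/51 - 28 = -1837/51 ≈ -36.020)
(t + 113)*27 = (-1837/51 + 113)*27 = (3926/51)*27 = 35334/17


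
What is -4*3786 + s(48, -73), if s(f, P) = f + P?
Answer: -15169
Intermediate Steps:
s(f, P) = P + f
-4*3786 + s(48, -73) = -4*3786 + (-73 + 48) = -15144 - 25 = -15169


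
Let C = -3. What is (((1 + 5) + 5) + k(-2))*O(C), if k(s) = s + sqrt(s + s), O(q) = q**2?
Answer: 81 + 18*I ≈ 81.0 + 18.0*I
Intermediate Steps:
k(s) = s + sqrt(2)*sqrt(s) (k(s) = s + sqrt(2*s) = s + sqrt(2)*sqrt(s))
(((1 + 5) + 5) + k(-2))*O(C) = (((1 + 5) + 5) + (-2 + sqrt(2)*sqrt(-2)))*(-3)**2 = ((6 + 5) + (-2 + sqrt(2)*(I*sqrt(2))))*9 = (11 + (-2 + 2*I))*9 = (9 + 2*I)*9 = 81 + 18*I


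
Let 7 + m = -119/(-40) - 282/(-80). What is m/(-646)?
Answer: 1/1292 ≈ 0.00077399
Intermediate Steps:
m = -1/2 (m = -7 + (-119/(-40) - 282/(-80)) = -7 + (-119*(-1/40) - 282*(-1/80)) = -7 + (119/40 + 141/40) = -7 + 13/2 = -1/2 ≈ -0.50000)
m/(-646) = -1/2/(-646) = -1/2*(-1/646) = 1/1292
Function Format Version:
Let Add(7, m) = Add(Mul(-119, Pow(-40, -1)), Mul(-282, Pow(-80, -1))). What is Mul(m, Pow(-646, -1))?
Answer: Rational(1, 1292) ≈ 0.00077399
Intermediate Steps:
m = Rational(-1, 2) (m = Add(-7, Add(Mul(-119, Pow(-40, -1)), Mul(-282, Pow(-80, -1)))) = Add(-7, Add(Mul(-119, Rational(-1, 40)), Mul(-282, Rational(-1, 80)))) = Add(-7, Add(Rational(119, 40), Rational(141, 40))) = Add(-7, Rational(13, 2)) = Rational(-1, 2) ≈ -0.50000)
Mul(m, Pow(-646, -1)) = Mul(Rational(-1, 2), Pow(-646, -1)) = Mul(Rational(-1, 2), Rational(-1, 646)) = Rational(1, 1292)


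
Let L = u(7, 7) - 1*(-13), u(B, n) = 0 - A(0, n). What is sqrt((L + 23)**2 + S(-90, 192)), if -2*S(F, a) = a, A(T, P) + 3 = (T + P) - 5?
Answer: sqrt(1273) ≈ 35.679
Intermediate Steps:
A(T, P) = -8 + P + T (A(T, P) = -3 + ((T + P) - 5) = -3 + ((P + T) - 5) = -3 + (-5 + P + T) = -8 + P + T)
u(B, n) = 8 - n (u(B, n) = 0 - (-8 + n + 0) = 0 - (-8 + n) = 0 + (8 - n) = 8 - n)
S(F, a) = -a/2
L = 14 (L = (8 - 1*7) - 1*(-13) = (8 - 7) + 13 = 1 + 13 = 14)
sqrt((L + 23)**2 + S(-90, 192)) = sqrt((14 + 23)**2 - 1/2*192) = sqrt(37**2 - 96) = sqrt(1369 - 96) = sqrt(1273)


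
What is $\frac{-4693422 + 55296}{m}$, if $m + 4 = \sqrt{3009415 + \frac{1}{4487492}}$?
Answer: $- \frac{83254213279968}{13504653937309} - \frac{83486268 \sqrt{187044286135166173}}{13504653937309} \approx -2679.8$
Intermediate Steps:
$m = -4 + \frac{9 \sqrt{187044286135166173}}{2243746}$ ($m = -4 + \sqrt{3009415 + \frac{1}{4487492}} = -4 + \sqrt{\frac{13504725737181}{4487492}} = -4 + \frac{9 \sqrt{187044286135166173}}{2243746} \approx 1730.8$)
$\frac{-4693422 + 55296}{m} = \frac{-4693422 + 55296}{-4 + \frac{9 \sqrt{187044286135166173}}{2243746}} = - \frac{4638126}{-4 + \frac{9 \sqrt{187044286135166173}}{2243746}}$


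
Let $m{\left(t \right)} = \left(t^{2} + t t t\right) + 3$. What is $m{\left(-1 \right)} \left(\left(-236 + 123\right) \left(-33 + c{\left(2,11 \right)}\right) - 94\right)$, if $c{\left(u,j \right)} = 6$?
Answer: $8871$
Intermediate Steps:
$m{\left(t \right)} = 3 + t^{2} + t^{3}$ ($m{\left(t \right)} = \left(t^{2} + t^{2} t\right) + 3 = \left(t^{2} + t^{3}\right) + 3 = 3 + t^{2} + t^{3}$)
$m{\left(-1 \right)} \left(\left(-236 + 123\right) \left(-33 + c{\left(2,11 \right)}\right) - 94\right) = \left(3 + \left(-1\right)^{2} + \left(-1\right)^{3}\right) \left(\left(-236 + 123\right) \left(-33 + 6\right) - 94\right) = \left(3 + 1 - 1\right) \left(\left(-113\right) \left(-27\right) - 94\right) = 3 \left(3051 - 94\right) = 3 \cdot 2957 = 8871$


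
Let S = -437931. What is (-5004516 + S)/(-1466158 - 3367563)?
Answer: 5442447/4833721 ≈ 1.1259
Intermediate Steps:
(-5004516 + S)/(-1466158 - 3367563) = (-5004516 - 437931)/(-1466158 - 3367563) = -5442447/(-4833721) = -5442447*(-1/4833721) = 5442447/4833721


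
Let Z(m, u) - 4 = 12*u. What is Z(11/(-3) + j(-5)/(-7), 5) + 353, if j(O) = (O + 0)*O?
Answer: 417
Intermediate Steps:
j(O) = O² (j(O) = O*O = O²)
Z(m, u) = 4 + 12*u
Z(11/(-3) + j(-5)/(-7), 5) + 353 = (4 + 12*5) + 353 = (4 + 60) + 353 = 64 + 353 = 417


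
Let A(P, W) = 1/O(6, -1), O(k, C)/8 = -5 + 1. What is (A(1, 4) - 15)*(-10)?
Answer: 2405/16 ≈ 150.31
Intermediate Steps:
O(k, C) = -32 (O(k, C) = 8*(-5 + 1) = 8*(-4) = -32)
A(P, W) = -1/32 (A(P, W) = 1/(-32) = -1/32)
(A(1, 4) - 15)*(-10) = (-1/32 - 15)*(-10) = -481/32*(-10) = 2405/16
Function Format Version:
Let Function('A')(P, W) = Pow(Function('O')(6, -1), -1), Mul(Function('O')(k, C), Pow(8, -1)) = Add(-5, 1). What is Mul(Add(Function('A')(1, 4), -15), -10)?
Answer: Rational(2405, 16) ≈ 150.31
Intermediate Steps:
Function('O')(k, C) = -32 (Function('O')(k, C) = Mul(8, Add(-5, 1)) = Mul(8, -4) = -32)
Function('A')(P, W) = Rational(-1, 32) (Function('A')(P, W) = Pow(-32, -1) = Rational(-1, 32))
Mul(Add(Function('A')(1, 4), -15), -10) = Mul(Add(Rational(-1, 32), -15), -10) = Mul(Rational(-481, 32), -10) = Rational(2405, 16)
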